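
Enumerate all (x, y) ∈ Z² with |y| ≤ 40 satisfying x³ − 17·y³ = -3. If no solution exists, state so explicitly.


The equation is x³ - 17y³ = -3. For fixed y, x³ = 17·y³ − 3, so a solution requires the RHS to be a perfect cube.
Strategy: iterate y from -40 to 40, compute RHS = 17·y³ − 3, and check whether it is a (positive or negative) perfect cube.
Check small values of y:
  y = 0: RHS = -3 is not a perfect cube.
  y = 1: RHS = 14 is not a perfect cube.
  y = -1: RHS = -20 is not a perfect cube.
  y = 2: RHS = 133 is not a perfect cube.
  y = -2: RHS = -139 is not a perfect cube.
  y = 3: RHS = 456 is not a perfect cube.
  y = -3: RHS = -462 is not a perfect cube.
Continuing the search up to |y| = 40 finds no solutions either.
No (x, y) in the scanned range satisfies the equation.

No integer solutions with |y| ≤ 40.


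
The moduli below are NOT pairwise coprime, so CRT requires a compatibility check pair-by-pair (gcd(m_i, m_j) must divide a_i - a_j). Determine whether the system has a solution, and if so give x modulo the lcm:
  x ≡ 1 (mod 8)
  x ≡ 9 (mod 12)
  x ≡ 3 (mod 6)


Moduli 8, 12, 6 are not pairwise coprime, so CRT works modulo lcm(m_i) when all pairwise compatibility conditions hold.
Pairwise compatibility: gcd(m_i, m_j) must divide a_i - a_j for every pair.
Merge one congruence at a time:
  Start: x ≡ 1 (mod 8).
  Combine with x ≡ 9 (mod 12): gcd(8, 12) = 4; 9 - 1 = 8, which IS divisible by 4, so compatible.
    Write x = 1 + 8·t and substitute into x ≡ 9 (mod 12): 8·t ≡ 9 − 1 = 8 (mod 12).
    Divide the congruence (and modulus) by g = 4: 2·t ≡ 2 (mod 3).
    The inverse of 2 mod 3 is 2 (since 2·2 = 4 = 1·3 + 1), so t ≡ 2·2 = 4 ≡ 1 (mod 3).
    Then x = 1 + 8·1 = 9, valid modulo lcm(8, 12) = 24: x ≡ 9 (mod 24).
  Combine with x ≡ 3 (mod 6): gcd(24, 6) = 6; 3 - 9 = -6, which IS divisible by 6, so compatible.
    Write x = 9 + 24·t and substitute into x ≡ 3 (mod 6): 24·t ≡ 3 − 9 = -6 (mod 6).
    Divide the congruence (and modulus) by g = 6: 4·t ≡ -1 (mod 1).
    Modulo 1 every t works; take t = 0.
    Then x = 9 + 24·0 = 9, valid modulo lcm(24, 6) = 24: x ≡ 9 (mod 24).
Verify: 9 mod 8 = 1, 9 mod 12 = 9, 9 mod 6 = 3.

x ≡ 9 (mod 24).


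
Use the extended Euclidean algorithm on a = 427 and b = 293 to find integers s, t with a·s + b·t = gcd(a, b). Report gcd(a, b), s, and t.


Euclidean algorithm on (427, 293) — divide until remainder is 0:
  427 = 1 · 293 + 134
  293 = 2 · 134 + 25
  134 = 5 · 25 + 9
  25 = 2 · 9 + 7
  9 = 1 · 7 + 2
  7 = 3 · 2 + 1
  2 = 2 · 1 + 0
gcd(427, 293) = 1.
Track Bezout coefficients alongside the remainders: start with r₀ = 427 = a·1 + b·0 (s = 1, t = 0) and r₁ = 293 = a·0 + b·1 (s = 0, t = 1); each new remainder r_{k+1} = r_{k-1} − q_k·r_k inherits s_{k+1} = s_{k-1} − q_k·s_k, t_{k+1} = t_{k-1} − q_k·t_k, so r_k = a·s_k + b·t_k at every step:
  q = 1: r = 134, s = 1 − 1·0 = 1, t = 0 − 1·1 = -1  (check: 427·1 + 293·(-1) = 134)
  q = 2: r = 25, s = 0 − 2·1 = -2, t = 1 − 2·(-1) = 3  (check: 427·(-2) + 293·3 = 25)
  q = 5: r = 9, s = 1 − 5·(-2) = 11, t = -1 − 5·3 = -16  (check: 427·11 + 293·(-16) = 9)
  q = 2: r = 7, s = -2 − 2·11 = -24, t = 3 − 2·(-16) = 35  (check: 427·(-24) + 293·35 = 7)
  q = 1: r = 2, s = 11 − 1·(-24) = 35, t = -16 − 1·35 = -51  (check: 427·35 + 293·(-51) = 2)
  q = 3: r = 1, s = -24 − 3·35 = -129, t = 35 − 3·(-51) = 188  (check: 427·(-129) + 293·188 = 1)
The row with r = 1 (the gcd) gives the Bezout coefficients s = -129, t = 188.
Result: 427 · (-129) + 293 · (188) = 1.

gcd(427, 293) = 1; s = -129, t = 188 (check: 427·(-129) + 293·188 = 1).


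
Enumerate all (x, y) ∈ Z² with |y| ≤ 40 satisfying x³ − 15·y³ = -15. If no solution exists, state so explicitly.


The equation is x³ - 15y³ = -15. For fixed y, x³ = 15·y³ − 15, so a solution requires the RHS to be a perfect cube.
Strategy: iterate y from -40 to 40, compute RHS = 15·y³ − 15, and check whether it is a (positive or negative) perfect cube.
Check small values of y:
  y = 0: RHS = -15 is not a perfect cube.
  y = 1: RHS = 0 = (0)³ ⇒ x = 0 works.
  y = -1: RHS = -30 is not a perfect cube.
  y = 2: RHS = 105 is not a perfect cube.
  y = -2: RHS = -135 is not a perfect cube.
  y = 3: RHS = 390 is not a perfect cube.
  y = -3: RHS = -420 is not a perfect cube.
Continuing the search up to |y| = 40 finds no further solutions beyond those listed.
Collected solutions: (0, 1).

Solutions (with |y| ≤ 40): (0, 1).


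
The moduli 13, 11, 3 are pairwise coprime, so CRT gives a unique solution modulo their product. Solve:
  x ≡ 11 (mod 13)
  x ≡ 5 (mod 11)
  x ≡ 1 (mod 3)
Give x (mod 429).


Moduli 13, 11, 3 are pairwise coprime; by CRT there is a unique solution modulo M = 13 · 11 · 3 = 429.
Solve pairwise, accumulating the modulus:
  Start with x ≡ 11 (mod 13).
  Combine with x ≡ 5 (mod 11): since gcd(13, 11) = 1, we get a unique residue mod 143.
    Write x = 11 + 13·t and substitute into x ≡ 5 (mod 11): 13·t ≡ 5 − 11 = -6 (mod 11).
    Reduce coefficients mod 11: 2·t ≡ 5 (mod 11).
    The inverse of 2 mod 11 is 6 (since 2·6 = 12 = 1·11 + 1), so t ≡ 6·5 = 30 ≡ 8 (mod 11).
    Then x = 11 + 13·8 = 115, valid modulo lcm(13, 11) = 143: x ≡ 115 (mod 143).
  Combine with x ≡ 1 (mod 3): since gcd(143, 3) = 1, we get a unique residue mod 429.
    Write x = 115 + 143·t and substitute into x ≡ 1 (mod 3): 143·t ≡ 1 − 115 = -114 (mod 3).
    Reduce coefficients mod 3: 2·t ≡ 0 (mod 3).
    The inverse of 2 mod 3 is 2 (since 2·2 = 4 = 1·3 + 1), so t ≡ 2·0 = 0 ≡ 0 (mod 3).
    Then x = 115 + 143·0 = 115, valid modulo lcm(143, 3) = 429: x ≡ 115 (mod 429).
Verify: 115 mod 13 = 11 ✓, 115 mod 11 = 5 ✓, 115 mod 3 = 1 ✓.

x ≡ 115 (mod 429).


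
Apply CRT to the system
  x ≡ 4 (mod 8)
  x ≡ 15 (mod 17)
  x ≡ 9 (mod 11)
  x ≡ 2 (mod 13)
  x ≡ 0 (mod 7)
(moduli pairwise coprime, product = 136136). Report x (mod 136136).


Product of moduli M = 8 · 17 · 11 · 13 · 7 = 136136.
Merge one congruence at a time:
  Start: x ≡ 4 (mod 8).
  Combine with x ≡ 15 (mod 17); new modulus lcm = 136.
    Write x = 4 + 8·t and substitute into x ≡ 15 (mod 17): 8·t ≡ 15 − 4 = 11 (mod 17).
    The inverse of 8 mod 17 is 15 (since 8·15 = 120 = 7·17 + 1), so t ≡ 15·11 = 165 ≡ 12 (mod 17).
    Then x = 4 + 8·12 = 100, valid modulo lcm(8, 17) = 136: x ≡ 100 (mod 136).
  Combine with x ≡ 9 (mod 11); new modulus lcm = 1496.
    Write x = 100 + 136·t and substitute into x ≡ 9 (mod 11): 136·t ≡ 9 − 100 = -91 (mod 11).
    Reduce coefficients mod 11: 4·t ≡ 8 (mod 11).
    The inverse of 4 mod 11 is 3 (since 4·3 = 12 = 1·11 + 1), so t ≡ 3·8 = 24 ≡ 2 (mod 11).
    Then x = 100 + 136·2 = 372, valid modulo lcm(136, 11) = 1496: x ≡ 372 (mod 1496).
  Combine with x ≡ 2 (mod 13); new modulus lcm = 19448.
    Write x = 372 + 1496·t and substitute into x ≡ 2 (mod 13): 1496·t ≡ 2 − 372 = -370 (mod 13).
    Reduce coefficients mod 13: 1·t ≡ 7 (mod 13).
    So t ≡ 7 (mod 13).
    Then x = 372 + 1496·7 = 10844, valid modulo lcm(1496, 13) = 19448: x ≡ 10844 (mod 19448).
  Combine with x ≡ 0 (mod 7); new modulus lcm = 136136.
    Write x = 10844 + 19448·t and substitute into x ≡ 0 (mod 7): 19448·t ≡ 0 − 10844 = -10844 (mod 7).
    Reduce coefficients mod 7: 2·t ≡ 6 (mod 7).
    The inverse of 2 mod 7 is 4 (since 2·4 = 8 = 1·7 + 1), so t ≡ 4·6 = 24 ≡ 3 (mod 7).
    Then x = 10844 + 19448·3 = 69188, valid modulo lcm(19448, 7) = 136136: x ≡ 69188 (mod 136136).
Verify against each original: 69188 mod 8 = 4, 69188 mod 17 = 15, 69188 mod 11 = 9, 69188 mod 13 = 2, 69188 mod 7 = 0.

x ≡ 69188 (mod 136136).


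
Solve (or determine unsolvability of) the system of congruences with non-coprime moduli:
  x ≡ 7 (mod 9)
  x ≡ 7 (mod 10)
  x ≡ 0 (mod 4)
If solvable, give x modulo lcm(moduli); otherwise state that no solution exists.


Moduli 9, 10, 4 are not pairwise coprime, so CRT works modulo lcm(m_i) when all pairwise compatibility conditions hold.
Pairwise compatibility: gcd(m_i, m_j) must divide a_i - a_j for every pair.
Merge one congruence at a time:
  Start: x ≡ 7 (mod 9).
  Combine with x ≡ 7 (mod 10): gcd(9, 10) = 1; 7 - 7 = 0, which IS divisible by 1, so compatible.
    Write x = 7 + 9·t and substitute into x ≡ 7 (mod 10): 9·t ≡ 7 − 7 = 0 (mod 10).
    The inverse of 9 mod 10 is 9 (since 9·9 = 81 = 8·10 + 1), so t ≡ 9·0 = 0 ≡ 0 (mod 10).
    Then x = 7 + 9·0 = 7, valid modulo lcm(9, 10) = 90: x ≡ 7 (mod 90).
  Combine with x ≡ 0 (mod 4): gcd(90, 4) = 2, and 0 - 7 = -7 is NOT divisible by 2.
    ⇒ system is inconsistent (no integer solution).

No solution (the system is inconsistent).


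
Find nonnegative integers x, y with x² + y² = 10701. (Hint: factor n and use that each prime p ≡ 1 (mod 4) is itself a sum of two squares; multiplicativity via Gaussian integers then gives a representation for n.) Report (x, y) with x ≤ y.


Step 1: Factor n = 10701 = 3^2 · 29 · 41.
Step 2: Check the mod-4 condition on each prime factor: 3 ≡ 3 (mod 4), exponent 2 (must be even); 29 ≡ 1 (mod 4), exponent 1; 41 ≡ 1 (mod 4), exponent 1.
All primes ≡ 3 (mod 4) appear to even exponent (or don't appear), so by the two-squares theorem n IS expressible as a sum of two squares.
Step 3: Build a representation. Group n = k² · m with k = 3 and m = 29 · 41 = 1189 (a product of primes ≡ 1 (mod 4)); a representation of m scales to one of n via (k·x)² + (k·y)² = k²(x² + y²). Each prime p ≡ 1 (mod 4) is itself a sum of two squares; find a² by testing p − a² for a perfect square:
  29: 29 − 1² = 28, 29 − 2² = 25 = 5² ⇒ 29 = 2² + 5².
  41: 41 − 1² = 40, 41 − 2² = 37, 41 − 3² = 32, 41 − 4² = 25 = 5² ⇒ 41 = 4² + 5².
  Combine using the Brahmagupta–Fibonacci identity (a² + b²)(c² + d²) = (ac − bd)² + (ad + bc)² = (ac + bd)² + (ad − bc)²:
  29 · 41 = 1189: from (2² + 5²)(4² + 5²), take (2·4 − 5·5, 2·5 + 5·4) = (8 − 25, 10 + 20) = (-17, 30); dropping signs (only squares matter) gives (17, 30); check 17² + 30² = 289 + 900 = 1189 ✓.
  Scale by k = 3: (3·17, 3·30) = (51, 90).
Step 4: Order so x ≤ y and verify: 51² + 90² = 2601 + 8100 = 10701 = n. ✓

n = 10701 = 51² + 90² (one valid representation with x ≤ y).


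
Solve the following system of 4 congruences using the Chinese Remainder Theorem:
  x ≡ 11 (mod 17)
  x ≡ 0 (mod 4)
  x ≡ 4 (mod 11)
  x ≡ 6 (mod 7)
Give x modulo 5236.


Product of moduli M = 17 · 4 · 11 · 7 = 5236.
Merge one congruence at a time:
  Start: x ≡ 11 (mod 17).
  Combine with x ≡ 0 (mod 4); new modulus lcm = 68.
    Write x = 11 + 17·t and substitute into x ≡ 0 (mod 4): 17·t ≡ 0 − 11 = -11 (mod 4).
    Reduce coefficients mod 4: 1·t ≡ 1 (mod 4).
    So t ≡ 1 (mod 4).
    Then x = 11 + 17·1 = 28, valid modulo lcm(17, 4) = 68: x ≡ 28 (mod 68).
  Combine with x ≡ 4 (mod 11); new modulus lcm = 748.
    Write x = 28 + 68·t and substitute into x ≡ 4 (mod 11): 68·t ≡ 4 − 28 = -24 (mod 11).
    Reduce coefficients mod 11: 2·t ≡ 9 (mod 11).
    The inverse of 2 mod 11 is 6 (since 2·6 = 12 = 1·11 + 1), so t ≡ 6·9 = 54 ≡ 10 (mod 11).
    Then x = 28 + 68·10 = 708, valid modulo lcm(68, 11) = 748: x ≡ 708 (mod 748).
  Combine with x ≡ 6 (mod 7); new modulus lcm = 5236.
    Write x = 708 + 748·t and substitute into x ≡ 6 (mod 7): 748·t ≡ 6 − 708 = -702 (mod 7).
    Reduce coefficients mod 7: 6·t ≡ 5 (mod 7).
    The inverse of 6 mod 7 is 6 (since 6·6 = 36 = 5·7 + 1), so t ≡ 6·5 = 30 ≡ 2 (mod 7).
    Then x = 708 + 748·2 = 2204, valid modulo lcm(748, 7) = 5236: x ≡ 2204 (mod 5236).
Verify against each original: 2204 mod 17 = 11, 2204 mod 4 = 0, 2204 mod 11 = 4, 2204 mod 7 = 6.

x ≡ 2204 (mod 5236).


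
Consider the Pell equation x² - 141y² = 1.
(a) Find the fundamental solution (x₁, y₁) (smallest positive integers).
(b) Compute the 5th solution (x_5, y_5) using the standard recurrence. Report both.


Step 1: Find the fundamental solution (x₁, y₁) of x² - 141y² = 1.
  Expand √141 as a continued fraction. a₀ = ⌊√141⌋ = 11; iterate m_{k+1} = d_k·a_k − m_k, d_{k+1} = (141 − m_{k+1}²)/d_k, a_{k+1} = ⌊(a₀ + m_{k+1})/d_{k+1}⌋ (starting m₀ = 0, d₀ = 1), with convergents p_k = a_k·p_{k-1} + p_{k-2}, q_k = a_k·q_{k-1} + q_{k-2} (p₋₁ = 1, q₋₁ = 0):
  k = 0: a₀ = 11; p₀/q₀ = 11/1; p₀² − 141·q₀² = 121 − 141 = -20.
  k = 1: m = 11, d = 20, a = ⌊(11 + 11)/20⌋ = 1; p/q = (1·11 + 1)/(1·1 + 0) = 12/1; p² − 141·q² = 144 − 141 = 3.
  k = 2: m = 9, d = 3, a = ⌊(11 + 9)/3⌋ = 6; p/q = (6·12 + 11)/(6·1 + 1) = 83/7; p² − 141·q² = 6889 − 6909 = -20.
  k = 3: m = 9, d = 20, a = ⌊(11 + 9)/20⌋ = 1; p/q = (1·83 + 12)/(1·7 + 1) = 95/8; p² − 141·q² = 9025 − 9024 = 1.
  The first convergent with p² − 141·q² = 1 gives the fundamental solution (x₁, y₁) = (95, 8).
Step 2: Apply the recurrence (x_{n+1}, y_{n+1}) = (x₁x_n + 141y₁y_n, x₁y_n + y₁x_n) repeatedly.
  From (x_1, y_1) = (95, 8): x_2 = 95·95 + 141·8·8 = 18049; y_2 = 95·8 + 8·95 = 1520.
  From (x_2, y_2) = (18049, 1520): x_3 = 95·18049 + 141·8·1520 = 3429215; y_3 = 95·1520 + 8·18049 = 288792.
  From (x_3, y_3) = (3429215, 288792): x_4 = 95·3429215 + 141·8·288792 = 651532801; y_4 = 95·288792 + 8·3429215 = 54868960.
  From (x_4, y_4) = (651532801, 54868960): x_5 = 95·651532801 + 141·8·54868960 = 123787802975; y_5 = 95·54868960 + 8·651532801 = 10424813608.
Step 3: Verify x_5² - 141·y_5² = 15323420165377418850625 - 15323420165377418850624 = 1 (should be 1). ✓

(x_1, y_1) = (95, 8); (x_5, y_5) = (123787802975, 10424813608).


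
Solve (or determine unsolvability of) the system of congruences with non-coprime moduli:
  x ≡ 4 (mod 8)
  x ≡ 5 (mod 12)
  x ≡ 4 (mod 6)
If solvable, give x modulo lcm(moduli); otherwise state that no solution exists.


Moduli 8, 12, 6 are not pairwise coprime, so CRT works modulo lcm(m_i) when all pairwise compatibility conditions hold.
Pairwise compatibility: gcd(m_i, m_j) must divide a_i - a_j for every pair.
Merge one congruence at a time:
  Start: x ≡ 4 (mod 8).
  Combine with x ≡ 5 (mod 12): gcd(8, 12) = 4, and 5 - 4 = 1 is NOT divisible by 4.
    ⇒ system is inconsistent (no integer solution).

No solution (the system is inconsistent).


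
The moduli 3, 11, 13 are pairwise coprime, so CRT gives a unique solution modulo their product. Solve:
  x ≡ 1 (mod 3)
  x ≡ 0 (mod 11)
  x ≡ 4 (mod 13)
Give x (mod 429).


Moduli 3, 11, 13 are pairwise coprime; by CRT there is a unique solution modulo M = 3 · 11 · 13 = 429.
Solve pairwise, accumulating the modulus:
  Start with x ≡ 1 (mod 3).
  Combine with x ≡ 0 (mod 11): since gcd(3, 11) = 1, we get a unique residue mod 33.
    Write x = 1 + 3·t and substitute into x ≡ 0 (mod 11): 3·t ≡ 0 − 1 = -1 (mod 11).
    Reduce coefficients mod 11: 3·t ≡ 10 (mod 11).
    The inverse of 3 mod 11 is 4 (since 3·4 = 12 = 1·11 + 1), so t ≡ 4·10 = 40 ≡ 7 (mod 11).
    Then x = 1 + 3·7 = 22, valid modulo lcm(3, 11) = 33: x ≡ 22 (mod 33).
  Combine with x ≡ 4 (mod 13): since gcd(33, 13) = 1, we get a unique residue mod 429.
    Write x = 22 + 33·t and substitute into x ≡ 4 (mod 13): 33·t ≡ 4 − 22 = -18 (mod 13).
    Reduce coefficients mod 13: 7·t ≡ 8 (mod 13).
    The inverse of 7 mod 13 is 2 (since 7·2 = 14 = 1·13 + 1), so t ≡ 2·8 = 16 ≡ 3 (mod 13).
    Then x = 22 + 33·3 = 121, valid modulo lcm(33, 13) = 429: x ≡ 121 (mod 429).
Verify: 121 mod 3 = 1 ✓, 121 mod 11 = 0 ✓, 121 mod 13 = 4 ✓.

x ≡ 121 (mod 429).


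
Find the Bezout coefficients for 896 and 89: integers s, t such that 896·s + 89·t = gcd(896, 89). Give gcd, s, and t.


Euclidean algorithm on (896, 89) — divide until remainder is 0:
  896 = 10 · 89 + 6
  89 = 14 · 6 + 5
  6 = 1 · 5 + 1
  5 = 5 · 1 + 0
gcd(896, 89) = 1.
Track Bezout coefficients alongside the remainders: start with r₀ = 896 = a·1 + b·0 (s = 1, t = 0) and r₁ = 89 = a·0 + b·1 (s = 0, t = 1); each new remainder r_{k+1} = r_{k-1} − q_k·r_k inherits s_{k+1} = s_{k-1} − q_k·s_k, t_{k+1} = t_{k-1} − q_k·t_k, so r_k = a·s_k + b·t_k at every step:
  q = 10: r = 6, s = 1 − 10·0 = 1, t = 0 − 10·1 = -10  (check: 896·1 + 89·(-10) = 6)
  q = 14: r = 5, s = 0 − 14·1 = -14, t = 1 − 14·(-10) = 141  (check: 896·(-14) + 89·141 = 5)
  q = 1: r = 1, s = 1 − 1·(-14) = 15, t = -10 − 1·141 = -151  (check: 896·15 + 89·(-151) = 1)
The row with r = 1 (the gcd) gives the Bezout coefficients s = 15, t = -151.
Result: 896 · (15) + 89 · (-151) = 1.

gcd(896, 89) = 1; s = 15, t = -151 (check: 896·15 + 89·(-151) = 1).


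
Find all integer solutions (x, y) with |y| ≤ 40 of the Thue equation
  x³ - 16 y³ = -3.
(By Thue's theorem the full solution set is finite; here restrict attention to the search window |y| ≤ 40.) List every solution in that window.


The equation is x³ - 16y³ = -3. For fixed y, x³ = 16·y³ − 3, so a solution requires the RHS to be a perfect cube.
Strategy: iterate y from -40 to 40, compute RHS = 16·y³ − 3, and check whether it is a (positive or negative) perfect cube.
Check small values of y:
  y = 0: RHS = -3 is not a perfect cube.
  y = 1: RHS = 13 is not a perfect cube.
  y = -1: RHS = -19 is not a perfect cube.
  y = 2: RHS = 125 = (5)³ ⇒ x = 5 works.
  y = -2: RHS = -131 is not a perfect cube.
  y = 3: RHS = 429 is not a perfect cube.
  y = -3: RHS = -435 is not a perfect cube.
Continuing the search up to |y| = 40 finds no further solutions beyond those listed.
Collected solutions: (5, 2).

Solutions (with |y| ≤ 40): (5, 2).


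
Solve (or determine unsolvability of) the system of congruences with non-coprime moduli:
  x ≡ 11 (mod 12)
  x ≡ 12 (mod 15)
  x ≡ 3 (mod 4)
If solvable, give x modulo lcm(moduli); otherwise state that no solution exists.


Moduli 12, 15, 4 are not pairwise coprime, so CRT works modulo lcm(m_i) when all pairwise compatibility conditions hold.
Pairwise compatibility: gcd(m_i, m_j) must divide a_i - a_j for every pair.
Merge one congruence at a time:
  Start: x ≡ 11 (mod 12).
  Combine with x ≡ 12 (mod 15): gcd(12, 15) = 3, and 12 - 11 = 1 is NOT divisible by 3.
    ⇒ system is inconsistent (no integer solution).

No solution (the system is inconsistent).


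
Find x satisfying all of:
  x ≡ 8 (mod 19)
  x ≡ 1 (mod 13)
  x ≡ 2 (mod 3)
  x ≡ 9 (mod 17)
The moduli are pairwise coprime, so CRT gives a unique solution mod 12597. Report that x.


Product of moduli M = 19 · 13 · 3 · 17 = 12597.
Merge one congruence at a time:
  Start: x ≡ 8 (mod 19).
  Combine with x ≡ 1 (mod 13); new modulus lcm = 247.
    Write x = 8 + 19·t and substitute into x ≡ 1 (mod 13): 19·t ≡ 1 − 8 = -7 (mod 13).
    Reduce coefficients mod 13: 6·t ≡ 6 (mod 13).
    The inverse of 6 mod 13 is 11 (since 6·11 = 66 = 5·13 + 1), so t ≡ 11·6 = 66 ≡ 1 (mod 13).
    Then x = 8 + 19·1 = 27, valid modulo lcm(19, 13) = 247: x ≡ 27 (mod 247).
  Combine with x ≡ 2 (mod 3); new modulus lcm = 741.
    Write x = 27 + 247·t and substitute into x ≡ 2 (mod 3): 247·t ≡ 2 − 27 = -25 (mod 3).
    Reduce coefficients mod 3: 1·t ≡ 2 (mod 3).
    So t ≡ 2 (mod 3).
    Then x = 27 + 247·2 = 521, valid modulo lcm(247, 3) = 741: x ≡ 521 (mod 741).
  Combine with x ≡ 9 (mod 17); new modulus lcm = 12597.
    Write x = 521 + 741·t and substitute into x ≡ 9 (mod 17): 741·t ≡ 9 − 521 = -512 (mod 17).
    Reduce coefficients mod 17: 10·t ≡ 15 (mod 17).
    The inverse of 10 mod 17 is 12 (since 10·12 = 120 = 7·17 + 1), so t ≡ 12·15 = 180 ≡ 10 (mod 17).
    Then x = 521 + 741·10 = 7931, valid modulo lcm(741, 17) = 12597: x ≡ 7931 (mod 12597).
Verify against each original: 7931 mod 19 = 8, 7931 mod 13 = 1, 7931 mod 3 = 2, 7931 mod 17 = 9.

x ≡ 7931 (mod 12597).


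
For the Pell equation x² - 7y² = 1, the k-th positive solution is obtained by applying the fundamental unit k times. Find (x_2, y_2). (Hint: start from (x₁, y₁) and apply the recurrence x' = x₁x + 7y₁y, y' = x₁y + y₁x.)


Step 1: Find the fundamental solution (x₁, y₁) of x² - 7y² = 1.
  Expand √7 as a continued fraction. a₀ = ⌊√7⌋ = 2; iterate m_{k+1} = d_k·a_k − m_k, d_{k+1} = (7 − m_{k+1}²)/d_k, a_{k+1} = ⌊(a₀ + m_{k+1})/d_{k+1}⌋ (starting m₀ = 0, d₀ = 1), with convergents p_k = a_k·p_{k-1} + p_{k-2}, q_k = a_k·q_{k-1} + q_{k-2} (p₋₁ = 1, q₋₁ = 0):
  k = 0: a₀ = 2; p₀/q₀ = 2/1; p₀² − 7·q₀² = 4 − 7 = -3.
  k = 1: m = 2, d = 3, a = ⌊(2 + 2)/3⌋ = 1; p/q = (1·2 + 1)/(1·1 + 0) = 3/1; p² − 7·q² = 9 − 7 = 2.
  k = 2: m = 1, d = 2, a = ⌊(2 + 1)/2⌋ = 1; p/q = (1·3 + 2)/(1·1 + 1) = 5/2; p² − 7·q² = 25 − 28 = -3.
  k = 3: m = 1, d = 3, a = ⌊(2 + 1)/3⌋ = 1; p/q = (1·5 + 3)/(1·2 + 1) = 8/3; p² − 7·q² = 64 − 63 = 1.
  The first convergent with p² − 7·q² = 1 gives the fundamental solution (x₁, y₁) = (8, 3).
Step 2: Apply the recurrence (x_{n+1}, y_{n+1}) = (x₁x_n + 7y₁y_n, x₁y_n + y₁x_n) repeatedly.
  From (x_1, y_1) = (8, 3): x_2 = 8·8 + 7·3·3 = 127; y_2 = 8·3 + 3·8 = 48.
Step 3: Verify x_2² - 7·y_2² = 16129 - 16128 = 1 (should be 1). ✓

(x_1, y_1) = (8, 3); (x_2, y_2) = (127, 48).


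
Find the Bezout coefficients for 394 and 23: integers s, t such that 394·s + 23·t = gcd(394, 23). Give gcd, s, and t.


Euclidean algorithm on (394, 23) — divide until remainder is 0:
  394 = 17 · 23 + 3
  23 = 7 · 3 + 2
  3 = 1 · 2 + 1
  2 = 2 · 1 + 0
gcd(394, 23) = 1.
Track Bezout coefficients alongside the remainders: start with r₀ = 394 = a·1 + b·0 (s = 1, t = 0) and r₁ = 23 = a·0 + b·1 (s = 0, t = 1); each new remainder r_{k+1} = r_{k-1} − q_k·r_k inherits s_{k+1} = s_{k-1} − q_k·s_k, t_{k+1} = t_{k-1} − q_k·t_k, so r_k = a·s_k + b·t_k at every step:
  q = 17: r = 3, s = 1 − 17·0 = 1, t = 0 − 17·1 = -17  (check: 394·1 + 23·(-17) = 3)
  q = 7: r = 2, s = 0 − 7·1 = -7, t = 1 − 7·(-17) = 120  (check: 394·(-7) + 23·120 = 2)
  q = 1: r = 1, s = 1 − 1·(-7) = 8, t = -17 − 1·120 = -137  (check: 394·8 + 23·(-137) = 1)
The row with r = 1 (the gcd) gives the Bezout coefficients s = 8, t = -137.
Result: 394 · (8) + 23 · (-137) = 1.

gcd(394, 23) = 1; s = 8, t = -137 (check: 394·8 + 23·(-137) = 1).


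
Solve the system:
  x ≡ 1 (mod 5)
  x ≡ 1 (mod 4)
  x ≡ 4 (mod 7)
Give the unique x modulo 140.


Moduli 5, 4, 7 are pairwise coprime; by CRT there is a unique solution modulo M = 5 · 4 · 7 = 140.
Solve pairwise, accumulating the modulus:
  Start with x ≡ 1 (mod 5).
  Combine with x ≡ 1 (mod 4): since gcd(5, 4) = 1, we get a unique residue mod 20.
    Write x = 1 + 5·t and substitute into x ≡ 1 (mod 4): 5·t ≡ 1 − 1 = 0 (mod 4).
    Reduce coefficients mod 4: 1·t ≡ 0 (mod 4).
    So t ≡ 0 (mod 4).
    Then x = 1 + 5·0 = 1, valid modulo lcm(5, 4) = 20: x ≡ 1 (mod 20).
  Combine with x ≡ 4 (mod 7): since gcd(20, 7) = 1, we get a unique residue mod 140.
    Write x = 1 + 20·t and substitute into x ≡ 4 (mod 7): 20·t ≡ 4 − 1 = 3 (mod 7).
    Reduce coefficients mod 7: 6·t ≡ 3 (mod 7).
    The inverse of 6 mod 7 is 6 (since 6·6 = 36 = 5·7 + 1), so t ≡ 6·3 = 18 ≡ 4 (mod 7).
    Then x = 1 + 20·4 = 81, valid modulo lcm(20, 7) = 140: x ≡ 81 (mod 140).
Verify: 81 mod 5 = 1 ✓, 81 mod 4 = 1 ✓, 81 mod 7 = 4 ✓.

x ≡ 81 (mod 140).


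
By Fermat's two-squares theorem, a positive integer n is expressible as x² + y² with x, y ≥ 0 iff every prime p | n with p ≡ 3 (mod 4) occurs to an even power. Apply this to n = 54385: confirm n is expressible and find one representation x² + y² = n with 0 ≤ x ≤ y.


Step 1: Factor n = 54385 = 5 · 73 · 149.
Step 2: Check the mod-4 condition on each prime factor: 5 ≡ 1 (mod 4), exponent 1; 73 ≡ 1 (mod 4), exponent 1; 149 ≡ 1 (mod 4), exponent 1.
All primes ≡ 3 (mod 4) appear to even exponent (or don't appear), so by the two-squares theorem n IS expressible as a sum of two squares.
Step 3: Build a representation. Here n = 5 · 73 · 149 is a product of primes ≡ 1 (mod 4). Each prime p ≡ 1 (mod 4) is itself a sum of two squares; find a² by testing p − a² for a perfect square:
  5: 5 − 1² = 4 = 2² ⇒ 5 = 1² + 2².
  73: 73 − 1² = 72, 73 − 2² = 69, 73 − 3² = 64 = 8² ⇒ 73 = 3² + 8².
  149: 149 − 1² = 148, 149 − 2² = 145, 149 − 3² = 140, 149 − 4² = 133, 149 − 5² = 124, 149 − 6² = 113, 149 − 7² = 100 = 10² ⇒ 149 = 7² + 10².
  Combine using the Brahmagupta–Fibonacci identity (a² + b²)(c² + d²) = (ac − bd)² + (ad + bc)² = (ac + bd)² + (ad − bc)²:
  5 · 73 = 365: from (1² + 2²)(3² + 8²), take (1·3 − 2·8, 1·8 + 2·3) = (3 − 16, 8 + 6) = (-13, 14); dropping signs (only squares matter) gives (13, 14); check 13² + 14² = 169 + 196 = 365 ✓.
  365 · 149 = 54385: from (13² + 14²)(7² + 10²), take (13·7 − 14·10, 13·10 + 14·7) = (91 − 140, 130 + 98) = (-49, 228); dropping signs (only squares matter) gives (49, 228); check 49² + 228² = 2401 + 51984 = 54385 ✓.
Step 4: Order so x ≤ y and verify: 49² + 228² = 2401 + 51984 = 54385 = n. ✓

n = 54385 = 49² + 228² (one valid representation with x ≤ y).


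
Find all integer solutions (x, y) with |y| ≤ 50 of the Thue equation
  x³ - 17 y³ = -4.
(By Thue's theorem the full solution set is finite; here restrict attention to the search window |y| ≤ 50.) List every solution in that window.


The equation is x³ - 17y³ = -4. For fixed y, x³ = 17·y³ − 4, so a solution requires the RHS to be a perfect cube.
Strategy: iterate y from -50 to 50, compute RHS = 17·y³ − 4, and check whether it is a (positive or negative) perfect cube.
Check small values of y:
  y = 0: RHS = -4 is not a perfect cube.
  y = 1: RHS = 13 is not a perfect cube.
  y = -1: RHS = -21 is not a perfect cube.
  y = 2: RHS = 132 is not a perfect cube.
  y = -2: RHS = -140 is not a perfect cube.
  y = 3: RHS = 455 is not a perfect cube.
  y = -3: RHS = -463 is not a perfect cube.
Continuing the search up to |y| = 50 finds no solutions either.
No (x, y) in the scanned range satisfies the equation.

No integer solutions with |y| ≤ 50.


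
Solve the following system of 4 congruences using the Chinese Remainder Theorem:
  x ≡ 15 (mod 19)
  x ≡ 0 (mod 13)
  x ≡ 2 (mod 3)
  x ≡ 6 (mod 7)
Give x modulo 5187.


Product of moduli M = 19 · 13 · 3 · 7 = 5187.
Merge one congruence at a time:
  Start: x ≡ 15 (mod 19).
  Combine with x ≡ 0 (mod 13); new modulus lcm = 247.
    Write x = 15 + 19·t and substitute into x ≡ 0 (mod 13): 19·t ≡ 0 − 15 = -15 (mod 13).
    Reduce coefficients mod 13: 6·t ≡ 11 (mod 13).
    The inverse of 6 mod 13 is 11 (since 6·11 = 66 = 5·13 + 1), so t ≡ 11·11 = 121 ≡ 4 (mod 13).
    Then x = 15 + 19·4 = 91, valid modulo lcm(19, 13) = 247: x ≡ 91 (mod 247).
  Combine with x ≡ 2 (mod 3); new modulus lcm = 741.
    Write x = 91 + 247·t and substitute into x ≡ 2 (mod 3): 247·t ≡ 2 − 91 = -89 (mod 3).
    Reduce coefficients mod 3: 1·t ≡ 1 (mod 3).
    So t ≡ 1 (mod 3).
    Then x = 91 + 247·1 = 338, valid modulo lcm(247, 3) = 741: x ≡ 338 (mod 741).
  Combine with x ≡ 6 (mod 7); new modulus lcm = 5187.
    Write x = 338 + 741·t and substitute into x ≡ 6 (mod 7): 741·t ≡ 6 − 338 = -332 (mod 7).
    Reduce coefficients mod 7: 6·t ≡ 4 (mod 7).
    The inverse of 6 mod 7 is 6 (since 6·6 = 36 = 5·7 + 1), so t ≡ 6·4 = 24 ≡ 3 (mod 7).
    Then x = 338 + 741·3 = 2561, valid modulo lcm(741, 7) = 5187: x ≡ 2561 (mod 5187).
Verify against each original: 2561 mod 19 = 15, 2561 mod 13 = 0, 2561 mod 3 = 2, 2561 mod 7 = 6.

x ≡ 2561 (mod 5187).


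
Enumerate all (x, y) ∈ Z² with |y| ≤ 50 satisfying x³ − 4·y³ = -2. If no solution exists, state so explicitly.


The equation is x³ - 4y³ = -2. For fixed y, x³ = 4·y³ − 2, so a solution requires the RHS to be a perfect cube.
Strategy: iterate y from -50 to 50, compute RHS = 4·y³ − 2, and check whether it is a (positive or negative) perfect cube.
Check small values of y:
  y = 0: RHS = -2 is not a perfect cube.
  y = 1: RHS = 2 is not a perfect cube.
  y = -1: RHS = -6 is not a perfect cube.
  y = 2: RHS = 30 is not a perfect cube.
  y = -2: RHS = -34 is not a perfect cube.
  y = 3: RHS = 106 is not a perfect cube.
  y = -3: RHS = -110 is not a perfect cube.
Continuing the search up to |y| = 50 finds no solutions either.
No (x, y) in the scanned range satisfies the equation.

No integer solutions with |y| ≤ 50.


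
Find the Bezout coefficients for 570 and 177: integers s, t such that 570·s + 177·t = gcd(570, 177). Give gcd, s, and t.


Euclidean algorithm on (570, 177) — divide until remainder is 0:
  570 = 3 · 177 + 39
  177 = 4 · 39 + 21
  39 = 1 · 21 + 18
  21 = 1 · 18 + 3
  18 = 6 · 3 + 0
gcd(570, 177) = 3.
Track Bezout coefficients alongside the remainders: start with r₀ = 570 = a·1 + b·0 (s = 1, t = 0) and r₁ = 177 = a·0 + b·1 (s = 0, t = 1); each new remainder r_{k+1} = r_{k-1} − q_k·r_k inherits s_{k+1} = s_{k-1} − q_k·s_k, t_{k+1} = t_{k-1} − q_k·t_k, so r_k = a·s_k + b·t_k at every step:
  q = 3: r = 39, s = 1 − 3·0 = 1, t = 0 − 3·1 = -3  (check: 570·1 + 177·(-3) = 39)
  q = 4: r = 21, s = 0 − 4·1 = -4, t = 1 − 4·(-3) = 13  (check: 570·(-4) + 177·13 = 21)
  q = 1: r = 18, s = 1 − 1·(-4) = 5, t = -3 − 1·13 = -16  (check: 570·5 + 177·(-16) = 18)
  q = 1: r = 3, s = -4 − 1·5 = -9, t = 13 − 1·(-16) = 29  (check: 570·(-9) + 177·29 = 3)
The row with r = 3 (the gcd) gives the Bezout coefficients s = -9, t = 29.
Result: 570 · (-9) + 177 · (29) = 3.

gcd(570, 177) = 3; s = -9, t = 29 (check: 570·(-9) + 177·29 = 3).


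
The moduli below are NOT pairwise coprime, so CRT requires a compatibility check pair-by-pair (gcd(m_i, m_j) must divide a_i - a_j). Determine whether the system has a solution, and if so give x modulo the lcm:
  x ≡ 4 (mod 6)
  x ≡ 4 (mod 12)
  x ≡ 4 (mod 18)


Moduli 6, 12, 18 are not pairwise coprime, so CRT works modulo lcm(m_i) when all pairwise compatibility conditions hold.
Pairwise compatibility: gcd(m_i, m_j) must divide a_i - a_j for every pair.
Merge one congruence at a time:
  Start: x ≡ 4 (mod 6).
  Combine with x ≡ 4 (mod 12): gcd(6, 12) = 6; 4 - 4 = 0, which IS divisible by 6, so compatible.
    Write x = 4 + 6·t and substitute into x ≡ 4 (mod 12): 6·t ≡ 4 − 4 = 0 (mod 12).
    Divide the congruence (and modulus) by g = 6: 1·t ≡ 0 (mod 2).
    So t ≡ 0 (mod 2).
    Then x = 4 + 6·0 = 4, valid modulo lcm(6, 12) = 12: x ≡ 4 (mod 12).
  Combine with x ≡ 4 (mod 18): gcd(12, 18) = 6; 4 - 4 = 0, which IS divisible by 6, so compatible.
    Write x = 4 + 12·t and substitute into x ≡ 4 (mod 18): 12·t ≡ 4 − 4 = 0 (mod 18).
    Divide the congruence (and modulus) by g = 6: 2·t ≡ 0 (mod 3).
    The inverse of 2 mod 3 is 2 (since 2·2 = 4 = 1·3 + 1), so t ≡ 2·0 = 0 ≡ 0 (mod 3).
    Then x = 4 + 12·0 = 4, valid modulo lcm(12, 18) = 36: x ≡ 4 (mod 36).
Verify: 4 mod 6 = 4, 4 mod 12 = 4, 4 mod 18 = 4.

x ≡ 4 (mod 36).


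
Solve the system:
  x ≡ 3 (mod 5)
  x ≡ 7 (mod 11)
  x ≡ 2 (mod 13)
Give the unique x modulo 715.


Moduli 5, 11, 13 are pairwise coprime; by CRT there is a unique solution modulo M = 5 · 11 · 13 = 715.
Solve pairwise, accumulating the modulus:
  Start with x ≡ 3 (mod 5).
  Combine with x ≡ 7 (mod 11): since gcd(5, 11) = 1, we get a unique residue mod 55.
    Write x = 3 + 5·t and substitute into x ≡ 7 (mod 11): 5·t ≡ 7 − 3 = 4 (mod 11).
    The inverse of 5 mod 11 is 9 (since 5·9 = 45 = 4·11 + 1), so t ≡ 9·4 = 36 ≡ 3 (mod 11).
    Then x = 3 + 5·3 = 18, valid modulo lcm(5, 11) = 55: x ≡ 18 (mod 55).
  Combine with x ≡ 2 (mod 13): since gcd(55, 13) = 1, we get a unique residue mod 715.
    Write x = 18 + 55·t and substitute into x ≡ 2 (mod 13): 55·t ≡ 2 − 18 = -16 (mod 13).
    Reduce coefficients mod 13: 3·t ≡ 10 (mod 13).
    The inverse of 3 mod 13 is 9 (since 3·9 = 27 = 2·13 + 1), so t ≡ 9·10 = 90 ≡ 12 (mod 13).
    Then x = 18 + 55·12 = 678, valid modulo lcm(55, 13) = 715: x ≡ 678 (mod 715).
Verify: 678 mod 5 = 3 ✓, 678 mod 11 = 7 ✓, 678 mod 13 = 2 ✓.

x ≡ 678 (mod 715).


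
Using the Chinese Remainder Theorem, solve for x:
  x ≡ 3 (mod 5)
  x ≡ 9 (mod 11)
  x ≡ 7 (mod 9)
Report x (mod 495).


Moduli 5, 11, 9 are pairwise coprime; by CRT there is a unique solution modulo M = 5 · 11 · 9 = 495.
Solve pairwise, accumulating the modulus:
  Start with x ≡ 3 (mod 5).
  Combine with x ≡ 9 (mod 11): since gcd(5, 11) = 1, we get a unique residue mod 55.
    Write x = 3 + 5·t and substitute into x ≡ 9 (mod 11): 5·t ≡ 9 − 3 = 6 (mod 11).
    The inverse of 5 mod 11 is 9 (since 5·9 = 45 = 4·11 + 1), so t ≡ 9·6 = 54 ≡ 10 (mod 11).
    Then x = 3 + 5·10 = 53, valid modulo lcm(5, 11) = 55: x ≡ 53 (mod 55).
  Combine with x ≡ 7 (mod 9): since gcd(55, 9) = 1, we get a unique residue mod 495.
    Write x = 53 + 55·t and substitute into x ≡ 7 (mod 9): 55·t ≡ 7 − 53 = -46 (mod 9).
    Reduce coefficients mod 9: 1·t ≡ 8 (mod 9).
    So t ≡ 8 (mod 9).
    Then x = 53 + 55·8 = 493, valid modulo lcm(55, 9) = 495: x ≡ 493 (mod 495).
Verify: 493 mod 5 = 3 ✓, 493 mod 11 = 9 ✓, 493 mod 9 = 7 ✓.

x ≡ 493 (mod 495).


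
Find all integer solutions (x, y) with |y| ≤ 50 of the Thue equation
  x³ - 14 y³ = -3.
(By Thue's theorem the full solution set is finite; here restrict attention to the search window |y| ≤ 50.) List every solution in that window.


The equation is x³ - 14y³ = -3. For fixed y, x³ = 14·y³ − 3, so a solution requires the RHS to be a perfect cube.
Strategy: iterate y from -50 to 50, compute RHS = 14·y³ − 3, and check whether it is a (positive or negative) perfect cube.
Check small values of y:
  y = 0: RHS = -3 is not a perfect cube.
  y = 1: RHS = 11 is not a perfect cube.
  y = -1: RHS = -17 is not a perfect cube.
  y = 2: RHS = 109 is not a perfect cube.
  y = -2: RHS = -115 is not a perfect cube.
  y = 3: RHS = 375 is not a perfect cube.
  y = -3: RHS = -381 is not a perfect cube.
Continuing the search up to |y| = 50 finds no solutions either.
No (x, y) in the scanned range satisfies the equation.

No integer solutions with |y| ≤ 50.


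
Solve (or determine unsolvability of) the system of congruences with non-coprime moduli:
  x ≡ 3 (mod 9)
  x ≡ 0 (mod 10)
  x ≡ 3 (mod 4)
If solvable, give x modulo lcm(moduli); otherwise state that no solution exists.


Moduli 9, 10, 4 are not pairwise coprime, so CRT works modulo lcm(m_i) when all pairwise compatibility conditions hold.
Pairwise compatibility: gcd(m_i, m_j) must divide a_i - a_j for every pair.
Merge one congruence at a time:
  Start: x ≡ 3 (mod 9).
  Combine with x ≡ 0 (mod 10): gcd(9, 10) = 1; 0 - 3 = -3, which IS divisible by 1, so compatible.
    Write x = 3 + 9·t and substitute into x ≡ 0 (mod 10): 9·t ≡ 0 − 3 = -3 (mod 10).
    Reduce coefficients mod 10: 9·t ≡ 7 (mod 10).
    The inverse of 9 mod 10 is 9 (since 9·9 = 81 = 8·10 + 1), so t ≡ 9·7 = 63 ≡ 3 (mod 10).
    Then x = 3 + 9·3 = 30, valid modulo lcm(9, 10) = 90: x ≡ 30 (mod 90).
  Combine with x ≡ 3 (mod 4): gcd(90, 4) = 2, and 3 - 30 = -27 is NOT divisible by 2.
    ⇒ system is inconsistent (no integer solution).

No solution (the system is inconsistent).


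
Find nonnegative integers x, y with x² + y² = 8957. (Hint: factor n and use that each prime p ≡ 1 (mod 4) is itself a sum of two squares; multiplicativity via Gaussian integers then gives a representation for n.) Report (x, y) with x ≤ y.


Step 1: Factor n = 8957 = 13^2 · 53.
Step 2: Check the mod-4 condition on each prime factor: 13 ≡ 1 (mod 4), exponent 2; 53 ≡ 1 (mod 4), exponent 1.
All primes ≡ 3 (mod 4) appear to even exponent (or don't appear), so by the two-squares theorem n IS expressible as a sum of two squares.
Step 3: Build a representation. Here n = 13 · 13 · 53 is a product of primes ≡ 1 (mod 4). Each prime p ≡ 1 (mod 4) is itself a sum of two squares; find a² by testing p − a² for a perfect square:
  13: 13 − 1² = 12, 13 − 2² = 9 = 3² ⇒ 13 = 2² + 3².
  53: 53 − 1² = 52, 53 − 2² = 49 = 7² ⇒ 53 = 2² + 7².
  Combine using the Brahmagupta–Fibonacci identity (a² + b²)(c² + d²) = (ac − bd)² + (ad + bc)² = (ac + bd)² + (ad − bc)²:
  13 · 13 = 169: from (2² + 3²)(2² + 3²), take (2·2 − 3·3, 2·3 + 3·2) = (4 − 9, 6 + 6) = (-5, 12); dropping signs (only squares matter) gives (5, 12); check 5² + 12² = 25 + 144 = 169 ✓.
  169 · 53 = 8957: from (5² + 12²)(2² + 7²), take (5·2 − 12·7, 5·7 + 12·2) = (10 − 84, 35 + 24) = (-74, 59); dropping signs (only squares matter) gives (74, 59); check 74² + 59² = 5476 + 3481 = 8957 ✓.
Step 4: Order so x ≤ y and verify: 59² + 74² = 3481 + 5476 = 8957 = n. ✓

n = 8957 = 59² + 74² (one valid representation with x ≤ y).


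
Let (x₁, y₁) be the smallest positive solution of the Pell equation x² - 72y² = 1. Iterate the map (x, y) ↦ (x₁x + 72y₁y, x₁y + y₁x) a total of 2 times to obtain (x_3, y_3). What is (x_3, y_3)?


Step 1: Find the fundamental solution (x₁, y₁) of x² - 72y² = 1.
  Expand √72 as a continued fraction. a₀ = ⌊√72⌋ = 8; iterate m_{k+1} = d_k·a_k − m_k, d_{k+1} = (72 − m_{k+1}²)/d_k, a_{k+1} = ⌊(a₀ + m_{k+1})/d_{k+1}⌋ (starting m₀ = 0, d₀ = 1), with convergents p_k = a_k·p_{k-1} + p_{k-2}, q_k = a_k·q_{k-1} + q_{k-2} (p₋₁ = 1, q₋₁ = 0):
  k = 0: a₀ = 8; p₀/q₀ = 8/1; p₀² − 72·q₀² = 64 − 72 = -8.
  k = 1: m = 8, d = 8, a = ⌊(8 + 8)/8⌋ = 2; p/q = (2·8 + 1)/(2·1 + 0) = 17/2; p² − 72·q² = 289 − 288 = 1.
  The first convergent with p² − 72·q² = 1 gives the fundamental solution (x₁, y₁) = (17, 2).
Step 2: Apply the recurrence (x_{n+1}, y_{n+1}) = (x₁x_n + 72y₁y_n, x₁y_n + y₁x_n) repeatedly.
  From (x_1, y_1) = (17, 2): x_2 = 17·17 + 72·2·2 = 577; y_2 = 17·2 + 2·17 = 68.
  From (x_2, y_2) = (577, 68): x_3 = 17·577 + 72·2·68 = 19601; y_3 = 17·68 + 2·577 = 2310.
Step 3: Verify x_3² - 72·y_3² = 384199201 - 384199200 = 1 (should be 1). ✓

(x_1, y_1) = (17, 2); (x_3, y_3) = (19601, 2310).


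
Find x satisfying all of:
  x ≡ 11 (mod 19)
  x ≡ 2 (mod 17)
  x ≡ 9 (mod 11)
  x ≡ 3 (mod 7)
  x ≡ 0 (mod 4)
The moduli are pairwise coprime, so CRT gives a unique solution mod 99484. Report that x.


Product of moduli M = 19 · 17 · 11 · 7 · 4 = 99484.
Merge one congruence at a time:
  Start: x ≡ 11 (mod 19).
  Combine with x ≡ 2 (mod 17); new modulus lcm = 323.
    Write x = 11 + 19·t and substitute into x ≡ 2 (mod 17): 19·t ≡ 2 − 11 = -9 (mod 17).
    Reduce coefficients mod 17: 2·t ≡ 8 (mod 17).
    The inverse of 2 mod 17 is 9 (since 2·9 = 18 = 1·17 + 1), so t ≡ 9·8 = 72 ≡ 4 (mod 17).
    Then x = 11 + 19·4 = 87, valid modulo lcm(19, 17) = 323: x ≡ 87 (mod 323).
  Combine with x ≡ 9 (mod 11); new modulus lcm = 3553.
    Write x = 87 + 323·t and substitute into x ≡ 9 (mod 11): 323·t ≡ 9 − 87 = -78 (mod 11).
    Reduce coefficients mod 11: 4·t ≡ 10 (mod 11).
    The inverse of 4 mod 11 is 3 (since 4·3 = 12 = 1·11 + 1), so t ≡ 3·10 = 30 ≡ 8 (mod 11).
    Then x = 87 + 323·8 = 2671, valid modulo lcm(323, 11) = 3553: x ≡ 2671 (mod 3553).
  Combine with x ≡ 3 (mod 7); new modulus lcm = 24871.
    Write x = 2671 + 3553·t and substitute into x ≡ 3 (mod 7): 3553·t ≡ 3 − 2671 = -2668 (mod 7).
    Reduce coefficients mod 7: 4·t ≡ 6 (mod 7).
    The inverse of 4 mod 7 is 2 (since 4·2 = 8 = 1·7 + 1), so t ≡ 2·6 = 12 ≡ 5 (mod 7).
    Then x = 2671 + 3553·5 = 20436, valid modulo lcm(3553, 7) = 24871: x ≡ 20436 (mod 24871).
  Combine with x ≡ 0 (mod 4); new modulus lcm = 99484.
    Write x = 20436 + 24871·t and substitute into x ≡ 0 (mod 4): 24871·t ≡ 0 − 20436 = -20436 (mod 4).
    Reduce coefficients mod 4: 3·t ≡ 0 (mod 4).
    The inverse of 3 mod 4 is 3 (since 3·3 = 9 = 2·4 + 1), so t ≡ 3·0 = 0 ≡ 0 (mod 4).
    Then x = 20436 + 24871·0 = 20436, valid modulo lcm(24871, 4) = 99484: x ≡ 20436 (mod 99484).
Verify against each original: 20436 mod 19 = 11, 20436 mod 17 = 2, 20436 mod 11 = 9, 20436 mod 7 = 3, 20436 mod 4 = 0.

x ≡ 20436 (mod 99484).
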